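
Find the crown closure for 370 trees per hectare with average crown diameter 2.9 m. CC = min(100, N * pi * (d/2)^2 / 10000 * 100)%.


(d/2)^2 = (2.9/2)^2 = 1.45^2 = 2.1025
Crown area = 3.141593 * 2.1025 = 6.60520 m^2
N * area / 10000 * 100 = 370 * 6.60520 / 10000 * 100 = 24.4392
CC = min(100, 24.4392) = 24.4392 ≈ 24.4%

24.4%


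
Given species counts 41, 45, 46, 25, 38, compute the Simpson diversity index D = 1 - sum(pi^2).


Total N = 41 + 45 + 46 + 25 + 38 = 195
Per-species terms:
  p = 41/195 = 0.210256; p^2 = 0.210256^2 = 0.044208
  p = 45/195 = 0.230769; p^2 = 0.230769^2 = 0.053254
  p = 46/195 = 0.235897; p^2 = 0.235897^2 = 0.055647
  p = 25/195 = 0.128205; p^2 = 0.128205^2 = 0.016437
  p = 38/195 = 0.194872; p^2 = 0.194872^2 = 0.037975
sum(p^2) = 0.044208 + 0.053254 + 0.055647 + 0.016437 + 0.037975 = 0.207521
D = 1 - 0.207521 = 0.792479 ≈ 0.7925

0.7925


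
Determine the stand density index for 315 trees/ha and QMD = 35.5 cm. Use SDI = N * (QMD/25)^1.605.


QMD/25 = 35.5/25 = 1.42
(1.42)^1.605 = exp(1.605 * ln(1.42)) = exp(1.605 * 0.350657) = exp(0.562804) = 1.75559
SDI = 315 * 1.75559 = 553.011 ≈ 553

553


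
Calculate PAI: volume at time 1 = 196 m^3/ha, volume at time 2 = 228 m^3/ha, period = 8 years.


PAI = (V2 - V1) / period = (228 - 196) / 8 = 32 / 8 = 4.00 m^3/ha/yr

4.00 m^3/ha/yr


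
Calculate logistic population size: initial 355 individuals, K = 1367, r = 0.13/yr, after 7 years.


(K - N0)/N0 = (1367 - 355)/355 = 1012/355 = 2.85070
r*t = 0.13 * 7 = 0.91; exp(-0.91) = 0.402524
2.85070 * 0.402524 = 1.14748
1 + 1.14748 = 2.14748
N = 1367 / 2.14748 = 636.560 ≈ 637

637


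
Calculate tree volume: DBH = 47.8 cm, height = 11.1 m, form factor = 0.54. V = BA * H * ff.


(D/200)^2 = (47.8/200)^2 = 0.239^2 = 0.057121
BA = 3.141593 * 0.057121 = 0.179451 m^2
V = 0.179451 * 11.1 * 0.54 = 1.07563 ≈ 1.076 m^3

1.076 m^3


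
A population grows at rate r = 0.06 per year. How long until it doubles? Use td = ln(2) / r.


td = ln(2) / 0.06 = 0.693147 / 0.06 = 11.5525 ≈ 11.6 years

11.6 years


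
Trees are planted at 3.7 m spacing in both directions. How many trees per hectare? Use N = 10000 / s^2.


N = 10000 / 3.7^2 = 10000 / 13.69 = 730.460 ≈ 730 trees/ha

730 trees/ha


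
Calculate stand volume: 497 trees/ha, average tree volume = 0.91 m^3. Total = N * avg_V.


V_stand = 497 * 0.91 = 452.27 ≈ 452.3 m^3/ha

452.3 m^3/ha


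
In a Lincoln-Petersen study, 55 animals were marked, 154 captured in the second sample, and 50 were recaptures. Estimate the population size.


N = M * C / R = 55 * 154 / 50 = 8470 / 50 = 169.40 ≈ 169

169 individuals


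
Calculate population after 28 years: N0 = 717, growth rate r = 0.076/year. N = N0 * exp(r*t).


r*t = 0.076 * 28 = 2.128
exp(2.128) = 8.39805
N = 717 * 8.39805 = 6021.40 ≈ 6021

6021


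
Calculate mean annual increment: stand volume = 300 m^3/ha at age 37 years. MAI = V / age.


MAI = 300 / 37 = 8.1081 ≈ 8.11 m^3/ha/yr

8.11 m^3/ha/yr


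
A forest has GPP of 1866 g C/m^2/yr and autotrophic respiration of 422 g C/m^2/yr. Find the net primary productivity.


NPP = GPP - Ra = 1866 - 422 = 1444 g C/m^2/yr

1444 g C/m^2/yr


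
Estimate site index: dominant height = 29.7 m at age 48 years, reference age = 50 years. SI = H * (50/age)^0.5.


50/48 = 1.04167
(1.04167)^0.5 = 1.02062
SI = 29.7 * 1.02062 = 30.3124 ≈ 30.3 m

30.3 m


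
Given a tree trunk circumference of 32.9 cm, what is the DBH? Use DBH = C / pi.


DBH = C / pi = 32.9 / 3.141593 = 10.4724 ≈ 10.47 cm

10.47 cm


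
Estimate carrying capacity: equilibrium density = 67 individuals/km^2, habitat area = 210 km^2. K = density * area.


K = 67 * 210 = 14070 individuals

14070 individuals


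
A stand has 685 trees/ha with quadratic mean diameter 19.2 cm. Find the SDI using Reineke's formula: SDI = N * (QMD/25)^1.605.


QMD/25 = 19.2/25 = 0.768
(0.768)^1.605 = exp(1.605 * ln(0.768)) = exp(1.605 * (-0.263966)) = exp(-0.423665) = 0.654643
SDI = 685 * 0.654643 = 448.430 ≈ 448

448


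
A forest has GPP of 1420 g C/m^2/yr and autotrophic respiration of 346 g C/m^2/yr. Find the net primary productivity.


NPP = GPP - Ra = 1420 - 346 = 1074 g C/m^2/yr

1074 g C/m^2/yr


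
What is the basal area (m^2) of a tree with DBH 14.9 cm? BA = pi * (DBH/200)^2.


D/200 = 14.9/200 = 0.0745 m
(D/200)^2 = 0.0745^2 = 0.00555025
BA = 3.141593 * 0.00555025 = 0.0174366 ≈ 0.0174 m^2

0.0174 m^2


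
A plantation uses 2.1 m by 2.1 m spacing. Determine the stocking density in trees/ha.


N = 10000 / 2.1^2 = 10000 / 4.41 = 2267.57 ≈ 2268 trees/ha

2268 trees/ha


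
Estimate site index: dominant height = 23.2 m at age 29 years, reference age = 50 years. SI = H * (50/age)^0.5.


50/29 = 1.72414
(1.72414)^0.5 = 1.31307
SI = 23.2 * 1.31307 = 30.4632 ≈ 30.5 m

30.5 m


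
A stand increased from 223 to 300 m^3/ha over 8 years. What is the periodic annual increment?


PAI = (V2 - V1) / period = (300 - 223) / 8 = 77 / 8 = 9.6250 ≈ 9.63 m^3/ha/yr

9.63 m^3/ha/yr


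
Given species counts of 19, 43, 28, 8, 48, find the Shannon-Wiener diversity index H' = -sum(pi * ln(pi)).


Total N = 19 + 43 + 28 + 8 + 48 = 146
Per-species terms:
  p = 19/146 = 0.130137; ln(p) = -2.039168; p*ln(p) = 0.130137 * (-2.039168) = -0.265371
  p = 43/146 = 0.294521; ln(p) = -1.222405; p*ln(p) = 0.294521 * (-1.222405) = -0.360024
  p = 28/146 = 0.191781; ln(p) = -1.651401; p*ln(p) = 0.191781 * (-1.651401) = -0.316707
  p = 8/146 = 0.054795; ln(p) = -2.904156; p*ln(p) = 0.054795 * (-2.904156) = -0.159133
  p = 48/146 = 0.328767; ln(p) = -1.112406; p*ln(p) = 0.328767 * (-1.112406) = -0.365722
sum(p*ln(p)) = (-0.265371) + (-0.360024) + (-0.316707) + (-0.159133) + (-0.365722) = -1.466957
H' = -(-1.466957) = 1.466957 ≈ 1.4670

1.4670


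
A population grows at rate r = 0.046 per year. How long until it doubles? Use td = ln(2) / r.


td = ln(2) / 0.046 = 0.693147 / 0.046 = 15.0684 ≈ 15.1 years

15.1 years


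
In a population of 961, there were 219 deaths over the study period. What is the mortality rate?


Mortality rate = 219 / 961 = 0.227888 ≈ 0.2279

0.2279


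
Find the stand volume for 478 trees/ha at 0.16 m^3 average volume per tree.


V_stand = 478 * 0.16 = 76.48 ≈ 76.5 m^3/ha

76.5 m^3/ha


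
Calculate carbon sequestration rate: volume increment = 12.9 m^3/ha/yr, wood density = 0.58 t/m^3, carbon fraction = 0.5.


C = 12.9 * 0.58 * 0.5 = 3.741 ≈ 3.74 t C/ha/yr

3.74 t C/ha/yr


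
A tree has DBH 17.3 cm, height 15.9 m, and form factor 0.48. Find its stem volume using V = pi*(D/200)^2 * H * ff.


(D/200)^2 = (17.3/200)^2 = 0.0865^2 = 0.00748225
BA = 3.141593 * 0.00748225 = 0.0235062 m^2
V = 0.0235062 * 15.9 * 0.48 = 0.179399 ≈ 0.179 m^3

0.179 m^3


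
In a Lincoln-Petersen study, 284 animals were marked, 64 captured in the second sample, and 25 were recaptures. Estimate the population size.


N = M * C / R = 284 * 64 / 25 = 18176 / 25 = 727.04 ≈ 727

727 individuals


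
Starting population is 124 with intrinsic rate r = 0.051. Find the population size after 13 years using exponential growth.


r*t = 0.051 * 13 = 0.663
exp(0.663) = 1.94061
N = 124 * 1.94061 = 240.636 ≈ 241

241


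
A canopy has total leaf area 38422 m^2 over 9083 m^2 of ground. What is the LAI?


LAI = 38422 / 9083 = 4.2301 ≈ 4.23

4.23


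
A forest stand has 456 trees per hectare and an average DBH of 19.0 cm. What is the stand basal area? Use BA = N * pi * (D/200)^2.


(D/200)^2 = (19.0/200)^2 = 0.095^2 = 0.009025
Individual BA = 3.141593 * 0.009025 = 0.0283529 m^2
Stand BA = 456 * 0.0283529 = 12.9289 ≈ 12.93 m^2/ha

12.93 m^2/ha


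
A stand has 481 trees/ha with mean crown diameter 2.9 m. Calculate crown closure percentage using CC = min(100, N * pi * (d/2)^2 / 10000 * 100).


(d/2)^2 = (2.9/2)^2 = 1.45^2 = 2.1025
Crown area = 3.141593 * 2.1025 = 6.60520 m^2
N * area / 10000 * 100 = 481 * 6.60520 / 10000 * 100 = 31.7710
CC = min(100, 31.7710) = 31.7710 ≈ 31.8%

31.8%


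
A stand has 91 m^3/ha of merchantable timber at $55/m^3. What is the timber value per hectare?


Value = 91 * 55 = $5005/ha

$5005/ha


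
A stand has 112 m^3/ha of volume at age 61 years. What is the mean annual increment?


MAI = 112 / 61 = 1.8361 ≈ 1.84 m^3/ha/yr

1.84 m^3/ha/yr


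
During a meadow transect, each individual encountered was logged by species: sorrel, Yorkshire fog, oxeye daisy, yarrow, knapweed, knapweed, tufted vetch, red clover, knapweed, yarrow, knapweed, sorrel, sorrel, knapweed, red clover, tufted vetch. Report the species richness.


Total individuals logged = 16
Distinct species (count of individuals): sorrel (3), Yorkshire fog (1), oxeye daisy (1), yarrow (2), knapweed (5), tufted vetch (2), red clover (2)
Species richness = number of distinct species = 7

7


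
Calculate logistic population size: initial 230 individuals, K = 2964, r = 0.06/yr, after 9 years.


(K - N0)/N0 = (2964 - 230)/230 = 2734/230 = 11.8870
r*t = 0.06 * 9 = 0.54; exp(-0.54) = 0.582748
11.8870 * 0.582748 = 6.92713
1 + 6.92713 = 7.92713
N = 2964 / 7.92713 = 373.906 ≈ 374

374


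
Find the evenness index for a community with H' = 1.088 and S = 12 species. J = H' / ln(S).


ln(12) = 2.48491
J = H' / ln(S) = 1.088 / 2.48491 = 0.437843 ≈ 0.4378

0.4378


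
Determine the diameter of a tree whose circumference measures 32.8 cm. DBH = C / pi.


DBH = C / pi = 32.8 / 3.141593 = 10.4406 ≈ 10.44 cm

10.44 cm


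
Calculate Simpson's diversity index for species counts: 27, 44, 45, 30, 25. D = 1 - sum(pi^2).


Total N = 27 + 44 + 45 + 30 + 25 = 171
Per-species terms:
  p = 27/171 = 0.157895; p^2 = 0.157895^2 = 0.024931
  p = 44/171 = 0.257310; p^2 = 0.257310^2 = 0.066208
  p = 45/171 = 0.263158; p^2 = 0.263158^2 = 0.069252
  p = 30/171 = 0.175439; p^2 = 0.175439^2 = 0.030779
  p = 25/171 = 0.146199; p^2 = 0.146199^2 = 0.021374
sum(p^2) = 0.024931 + 0.066208 + 0.069252 + 0.030779 + 0.021374 = 0.212544
D = 1 - 0.212544 = 0.787456 ≈ 0.7875

0.7875


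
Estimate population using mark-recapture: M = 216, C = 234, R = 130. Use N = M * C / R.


N = M * C / R = 216 * 234 / 130 = 50544 / 130 = 388.80 ≈ 389

389 individuals


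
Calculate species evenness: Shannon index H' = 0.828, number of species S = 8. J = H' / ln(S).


ln(8) = 2.07944
J = H' / ln(S) = 0.828 / 2.07944 = 0.398184 ≈ 0.3982

0.3982


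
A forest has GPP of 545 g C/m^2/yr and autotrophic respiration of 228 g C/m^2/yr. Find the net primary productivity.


NPP = GPP - Ra = 545 - 228 = 317 g C/m^2/yr

317 g C/m^2/yr


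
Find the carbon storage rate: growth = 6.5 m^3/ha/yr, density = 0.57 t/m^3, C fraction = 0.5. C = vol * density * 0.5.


C = 6.5 * 0.57 * 0.5 = 1.8525 ≈ 1.85 t C/ha/yr

1.85 t C/ha/yr


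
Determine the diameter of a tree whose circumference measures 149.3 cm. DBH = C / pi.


DBH = C / pi = 149.3 / 3.141593 = 47.5237 ≈ 47.52 cm

47.52 cm


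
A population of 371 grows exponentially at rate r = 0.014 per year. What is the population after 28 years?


r*t = 0.014 * 28 = 0.392
exp(0.392) = 1.47994
N = 371 * 1.47994 = 549.058 ≈ 549

549


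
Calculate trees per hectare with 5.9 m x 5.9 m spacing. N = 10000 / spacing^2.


N = 10000 / 5.9^2 = 10000 / 34.81 = 287.274 ≈ 287 trees/ha

287 trees/ha


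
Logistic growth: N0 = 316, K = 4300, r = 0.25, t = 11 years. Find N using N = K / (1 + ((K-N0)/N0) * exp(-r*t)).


(K - N0)/N0 = (4300 - 316)/316 = 3984/316 = 12.6076
r*t = 0.25 * 11 = 2.75; exp(-2.75) = 0.0639279
12.6076 * 0.0639279 = 0.805977
1 + 0.805977 = 1.80598
N = 4300 / 1.80598 = 2380.98 ≈ 2381

2381


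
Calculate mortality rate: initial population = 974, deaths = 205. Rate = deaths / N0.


Mortality rate = 205 / 974 = 0.210472 ≈ 0.2105

0.2105


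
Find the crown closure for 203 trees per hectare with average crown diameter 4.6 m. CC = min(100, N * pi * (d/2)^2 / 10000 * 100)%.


(d/2)^2 = (4.6/2)^2 = 2.3^2 = 5.29
Crown area = 3.141593 * 5.29 = 16.6190 m^2
N * area / 10000 * 100 = 203 * 16.6190 / 10000 * 100 = 33.7366
CC = min(100, 33.7366) = 33.7366 ≈ 33.7%

33.7%


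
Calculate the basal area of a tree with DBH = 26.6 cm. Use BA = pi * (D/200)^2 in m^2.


D/200 = 26.6/200 = 0.133 m
(D/200)^2 = 0.133^2 = 0.017689
BA = 3.141593 * 0.017689 = 0.0555716 ≈ 0.0556 m^2

0.0556 m^2


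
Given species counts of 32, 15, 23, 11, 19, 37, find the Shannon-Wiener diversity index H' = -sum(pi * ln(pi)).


Total N = 32 + 15 + 23 + 11 + 19 + 37 = 137
Per-species terms:
  p = 32/137 = 0.233577; ln(p) = -1.454243; p*ln(p) = 0.233577 * (-1.454243) = -0.339678
  p = 15/137 = 0.109489; ln(p) = -2.211931; p*ln(p) = 0.109489 * (-2.211931) = -0.242182
  p = 23/137 = 0.167883; ln(p) = -1.784488; p*ln(p) = 0.167883 * (-1.784488) = -0.299585
  p = 11/137 = 0.080292; ln(p) = -2.522085; p*ln(p) = 0.080292 * (-2.522085) = -0.202503
  p = 19/137 = 0.138686; ln(p) = -1.975543; p*ln(p) = 0.138686 * (-1.975543) = -0.273980
  p = 37/137 = 0.270073; ln(p) = -1.309063; p*ln(p) = 0.270073 * (-1.309063) = -0.353543
sum(p*ln(p)) = (-0.339678) + (-0.242182) + (-0.299585) + (-0.202503) + (-0.273980) + (-0.353543) = -1.711471
H' = -(-1.711471) = 1.711471 ≈ 1.7115

1.7115


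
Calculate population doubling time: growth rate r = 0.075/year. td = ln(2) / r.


td = ln(2) / 0.075 = 0.693147 / 0.075 = 9.24196 ≈ 9.2 years

9.2 years


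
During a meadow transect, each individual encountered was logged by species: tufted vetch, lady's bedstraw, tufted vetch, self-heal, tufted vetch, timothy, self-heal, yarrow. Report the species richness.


Total individuals logged = 8
Distinct species (count of individuals): tufted vetch (3), lady's bedstraw (1), self-heal (2), timothy (1), yarrow (1)
Species richness = number of distinct species = 5

5


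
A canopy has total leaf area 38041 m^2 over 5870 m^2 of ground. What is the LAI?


LAI = 38041 / 5870 = 6.4806 ≈ 6.48

6.48


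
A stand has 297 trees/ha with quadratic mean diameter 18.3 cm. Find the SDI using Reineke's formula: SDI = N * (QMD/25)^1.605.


QMD/25 = 18.3/25 = 0.732
(0.732)^1.605 = exp(1.605 * ln(0.732)) = exp(1.605 * (-0.311975)) = exp(-0.500720) = 0.606094
SDI = 297 * 0.606094 = 180.010 ≈ 180

180


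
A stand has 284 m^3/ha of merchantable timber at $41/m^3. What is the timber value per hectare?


Value = 284 * 41 = $11644/ha

$11644/ha


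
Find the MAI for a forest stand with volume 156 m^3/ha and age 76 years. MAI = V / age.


MAI = 156 / 76 = 2.0526 ≈ 2.05 m^3/ha/yr

2.05 m^3/ha/yr


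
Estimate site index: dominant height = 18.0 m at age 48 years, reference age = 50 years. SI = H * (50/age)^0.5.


50/48 = 1.04167
(1.04167)^0.5 = 1.02062
SI = 18.0 * 1.02062 = 18.3712 ≈ 18.4 m

18.4 m


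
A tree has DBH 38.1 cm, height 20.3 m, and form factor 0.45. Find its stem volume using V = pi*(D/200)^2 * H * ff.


(D/200)^2 = (38.1/200)^2 = 0.1905^2 = 0.03629025
BA = 3.141593 * 0.03629025 = 0.114009 m^2
V = 0.114009 * 20.3 * 0.45 = 1.04147 ≈ 1.041 m^3

1.041 m^3


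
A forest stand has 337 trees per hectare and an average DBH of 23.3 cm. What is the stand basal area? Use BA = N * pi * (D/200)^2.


(D/200)^2 = (23.3/200)^2 = 0.1165^2 = 0.01357225
Individual BA = 3.141593 * 0.01357225 = 0.0426385 m^2
Stand BA = 337 * 0.0426385 = 14.3692 ≈ 14.37 m^2/ha

14.37 m^2/ha


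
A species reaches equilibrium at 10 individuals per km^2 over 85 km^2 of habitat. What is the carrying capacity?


K = 10 * 85 = 850 individuals

850 individuals


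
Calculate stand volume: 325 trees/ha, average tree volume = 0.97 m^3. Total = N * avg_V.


V_stand = 325 * 0.97 = 315.25 ≈ 315.3 m^3/ha

315.3 m^3/ha


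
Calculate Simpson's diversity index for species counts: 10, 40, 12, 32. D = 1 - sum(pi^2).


Total N = 10 + 40 + 12 + 32 = 94
Per-species terms:
  p = 10/94 = 0.106383; p^2 = 0.106383^2 = 0.011317
  p = 40/94 = 0.425532; p^2 = 0.425532^2 = 0.181077
  p = 12/94 = 0.127660; p^2 = 0.127660^2 = 0.016297
  p = 32/94 = 0.340426; p^2 = 0.340426^2 = 0.115890
sum(p^2) = 0.011317 + 0.181077 + 0.016297 + 0.115890 = 0.324581
D = 1 - 0.324581 = 0.675419 ≈ 0.6754

0.6754


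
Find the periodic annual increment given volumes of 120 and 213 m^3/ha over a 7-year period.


PAI = (V2 - V1) / period = (213 - 120) / 7 = 93 / 7 = 13.2857 ≈ 13.29 m^3/ha/yr

13.29 m^3/ha/yr


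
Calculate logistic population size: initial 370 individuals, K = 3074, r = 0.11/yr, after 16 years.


(K - N0)/N0 = (3074 - 370)/370 = 2704/370 = 7.30811
r*t = 0.11 * 16 = 1.76; exp(-1.76) = 0.172045
7.30811 * 0.172045 = 1.25732
1 + 1.25732 = 2.25732
N = 3074 / 2.25732 = 1361.79 ≈ 1362

1362


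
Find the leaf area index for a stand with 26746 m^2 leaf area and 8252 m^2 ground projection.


LAI = 26746 / 8252 = 3.2412 ≈ 3.24

3.24


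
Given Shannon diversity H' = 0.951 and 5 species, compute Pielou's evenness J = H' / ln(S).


ln(5) = 1.60944
J = H' / ln(S) = 0.951 / 1.60944 = 0.590889 ≈ 0.5909

0.5909


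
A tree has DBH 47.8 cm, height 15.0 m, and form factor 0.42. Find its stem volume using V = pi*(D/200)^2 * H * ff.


(D/200)^2 = (47.8/200)^2 = 0.239^2 = 0.057121
BA = 3.141593 * 0.057121 = 0.179451 m^2
V = 0.179451 * 15.0 * 0.42 = 1.13054 ≈ 1.131 m^3

1.131 m^3


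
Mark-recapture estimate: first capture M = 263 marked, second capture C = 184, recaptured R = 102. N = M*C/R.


N = M * C / R = 263 * 184 / 102 = 48392 / 102 = 474.43 ≈ 474

474 individuals


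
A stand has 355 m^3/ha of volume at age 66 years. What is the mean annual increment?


MAI = 355 / 66 = 5.3788 ≈ 5.38 m^3/ha/yr

5.38 m^3/ha/yr


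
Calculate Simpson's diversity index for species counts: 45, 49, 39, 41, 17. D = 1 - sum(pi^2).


Total N = 45 + 49 + 39 + 41 + 17 = 191
Per-species terms:
  p = 45/191 = 0.235602; p^2 = 0.235602^2 = 0.055508
  p = 49/191 = 0.256545; p^2 = 0.256545^2 = 0.065815
  p = 39/191 = 0.204188; p^2 = 0.204188^2 = 0.041693
  p = 41/191 = 0.214660; p^2 = 0.214660^2 = 0.046079
  p = 17/191 = 0.089005; p^2 = 0.089005^2 = 0.007922
sum(p^2) = 0.055508 + 0.065815 + 0.041693 + 0.046079 + 0.007922 = 0.217017
D = 1 - 0.217017 = 0.782983 ≈ 0.7830

0.7830


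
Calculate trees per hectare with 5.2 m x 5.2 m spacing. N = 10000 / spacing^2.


N = 10000 / 5.2^2 = 10000 / 27.04 = 369.822 ≈ 370 trees/ha

370 trees/ha


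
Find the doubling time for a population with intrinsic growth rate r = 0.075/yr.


td = ln(2) / 0.075 = 0.693147 / 0.075 = 9.24196 ≈ 9.2 years

9.2 years


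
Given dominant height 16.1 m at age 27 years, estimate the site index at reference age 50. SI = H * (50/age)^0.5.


50/27 = 1.85185
(1.85185)^0.5 = 1.36083
SI = 16.1 * 1.36083 = 21.9094 ≈ 21.9 m

21.9 m


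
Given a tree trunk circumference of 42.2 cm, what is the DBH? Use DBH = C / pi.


DBH = C / pi = 42.2 / 3.141593 = 13.4327 ≈ 13.43 cm

13.43 cm


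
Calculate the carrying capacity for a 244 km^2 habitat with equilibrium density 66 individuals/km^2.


K = 66 * 244 = 16104 individuals

16104 individuals


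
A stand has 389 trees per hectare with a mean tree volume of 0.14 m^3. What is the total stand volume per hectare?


V_stand = 389 * 0.14 = 54.46 ≈ 54.5 m^3/ha

54.5 m^3/ha


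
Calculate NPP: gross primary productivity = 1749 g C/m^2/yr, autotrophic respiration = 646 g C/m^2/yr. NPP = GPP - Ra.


NPP = GPP - Ra = 1749 - 646 = 1103 g C/m^2/yr

1103 g C/m^2/yr


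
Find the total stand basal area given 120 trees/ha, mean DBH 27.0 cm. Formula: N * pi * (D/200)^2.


(D/200)^2 = (27.0/200)^2 = 0.135^2 = 0.018225
Individual BA = 3.141593 * 0.018225 = 0.0572555 m^2
Stand BA = 120 * 0.0572555 = 6.87066 ≈ 6.87 m^2/ha

6.87 m^2/ha


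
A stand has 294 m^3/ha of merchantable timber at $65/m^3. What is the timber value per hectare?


Value = 294 * 65 = $19110/ha

$19110/ha


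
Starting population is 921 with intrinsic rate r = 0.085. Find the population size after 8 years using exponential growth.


r*t = 0.085 * 8 = 0.68
exp(0.68) = 1.97388
N = 921 * 1.97388 = 1817.94 ≈ 1818

1818


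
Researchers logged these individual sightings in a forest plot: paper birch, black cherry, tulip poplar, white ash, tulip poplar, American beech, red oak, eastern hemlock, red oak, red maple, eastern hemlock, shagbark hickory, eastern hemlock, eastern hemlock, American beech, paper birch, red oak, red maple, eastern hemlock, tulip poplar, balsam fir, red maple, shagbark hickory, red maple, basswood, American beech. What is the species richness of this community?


Total individuals logged = 26
Distinct species (count of individuals): paper birch (2), black cherry (1), tulip poplar (3), white ash (1), American beech (3), red oak (3), eastern hemlock (5), red maple (4), shagbark hickory (2), balsam fir (1), basswood (1)
Species richness = number of distinct species = 11

11


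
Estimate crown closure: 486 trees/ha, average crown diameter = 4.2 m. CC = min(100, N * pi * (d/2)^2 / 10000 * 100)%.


(d/2)^2 = (4.2/2)^2 = 2.1^2 = 4.41
Crown area = 3.141593 * 4.41 = 13.8544 m^2
N * area / 10000 * 100 = 486 * 13.8544 / 10000 * 100 = 67.3324
CC = min(100, 67.3324) = 67.3324 ≈ 67.3%

67.3%


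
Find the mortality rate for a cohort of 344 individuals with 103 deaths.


Mortality rate = 103 / 344 = 0.299419 ≈ 0.2994

0.2994


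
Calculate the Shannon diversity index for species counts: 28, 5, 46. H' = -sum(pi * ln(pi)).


Total N = 28 + 5 + 46 = 79
Per-species terms:
  p = 28/79 = 0.354430; ln(p) = -1.037244; p*ln(p) = 0.354430 * (-1.037244) = -0.367630
  p = 5/79 = 0.063291; ln(p) = -2.760012; p*ln(p) = 0.063291 * (-2.760012) = -0.174684
  p = 46/79 = 0.582278; ln(p) = -0.540807; p*ln(p) = 0.582278 * (-0.540807) = -0.314900
sum(p*ln(p)) = (-0.367630) + (-0.174684) + (-0.314900) = -0.857214
H' = -(-0.857214) = 0.857214 ≈ 0.8572

0.8572


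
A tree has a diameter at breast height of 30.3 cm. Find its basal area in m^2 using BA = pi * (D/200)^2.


D/200 = 30.3/200 = 0.1515 m
(D/200)^2 = 0.1515^2 = 0.02295225
BA = 3.141593 * 0.02295225 = 0.0721066 ≈ 0.0721 m^2

0.0721 m^2


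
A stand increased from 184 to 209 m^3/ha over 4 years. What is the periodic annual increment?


PAI = (V2 - V1) / period = (209 - 184) / 4 = 25 / 4 = 6.25 m^3/ha/yr

6.25 m^3/ha/yr


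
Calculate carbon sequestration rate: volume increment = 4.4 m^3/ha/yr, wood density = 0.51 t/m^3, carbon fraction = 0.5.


C = 4.4 * 0.51 * 0.5 = 1.122 ≈ 1.12 t C/ha/yr

1.12 t C/ha/yr


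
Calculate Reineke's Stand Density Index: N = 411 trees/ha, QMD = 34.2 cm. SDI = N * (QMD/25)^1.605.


QMD/25 = 34.2/25 = 1.368
(1.368)^1.605 = exp(1.605 * ln(1.368)) = exp(1.605 * 0.313350) = exp(0.502927) = 1.65355
SDI = 411 * 1.65355 = 679.609 ≈ 680

680


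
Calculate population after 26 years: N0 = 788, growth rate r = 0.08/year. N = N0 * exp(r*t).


r*t = 0.08 * 26 = 2.08
exp(2.08) = 8.00447
N = 788 * 8.00447 = 6307.52 ≈ 6308

6308


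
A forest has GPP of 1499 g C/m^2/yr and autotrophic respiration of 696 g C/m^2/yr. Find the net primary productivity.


NPP = GPP - Ra = 1499 - 696 = 803 g C/m^2/yr

803 g C/m^2/yr


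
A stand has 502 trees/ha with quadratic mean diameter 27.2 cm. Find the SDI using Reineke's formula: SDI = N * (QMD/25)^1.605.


QMD/25 = 27.2/25 = 1.088
(1.088)^1.605 = exp(1.605 * ln(1.088)) = exp(1.605 * 0.0843411) = exp(0.135367) = 1.14496
SDI = 502 * 1.14496 = 574.770 ≈ 575

575


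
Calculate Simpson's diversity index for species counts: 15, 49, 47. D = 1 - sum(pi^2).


Total N = 15 + 49 + 47 = 111
Per-species terms:
  p = 15/111 = 0.135135; p^2 = 0.135135^2 = 0.018261
  p = 49/111 = 0.441441; p^2 = 0.441441^2 = 0.194870
  p = 47/111 = 0.423423; p^2 = 0.423423^2 = 0.179287
sum(p^2) = 0.018261 + 0.194870 + 0.179287 = 0.392418
D = 1 - 0.392418 = 0.607582 ≈ 0.6076

0.6076


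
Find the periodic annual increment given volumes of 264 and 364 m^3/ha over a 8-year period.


PAI = (V2 - V1) / period = (364 - 264) / 8 = 100 / 8 = 12.50 m^3/ha/yr

12.50 m^3/ha/yr


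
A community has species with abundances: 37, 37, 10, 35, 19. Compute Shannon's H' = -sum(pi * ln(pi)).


Total N = 37 + 37 + 10 + 35 + 19 = 138
Per-species terms:
  p = 37/138 = 0.268116; ln(p) = -1.316336; p*ln(p) = 0.268116 * (-1.316336) = -0.352931
  p = 37/138 = 0.268116; ln(p) = -1.316336; p*ln(p) = 0.268116 * (-1.316336) = -0.352931
  p = 10/138 = 0.072464; ln(p) = -2.624665; p*ln(p) = 0.072464 * (-2.624665) = -0.190194
  p = 35/138 = 0.253623; ln(p) = -1.371906; p*ln(p) = 0.253623 * (-1.371906) = -0.347947
  p = 19/138 = 0.137681; ln(p) = -1.982816; p*ln(p) = 0.137681 * (-1.982816) = -0.272996
sum(p*ln(p)) = (-0.352931) + (-0.352931) + (-0.190194) + (-0.347947) + (-0.272996) = -1.516999
H' = -(-1.516999) = 1.516999 ≈ 1.5170

1.5170


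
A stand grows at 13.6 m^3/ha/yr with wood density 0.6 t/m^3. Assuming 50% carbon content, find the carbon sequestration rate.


C = 13.6 * 0.6 * 0.5 = 4.08 t C/ha/yr

4.08 t C/ha/yr


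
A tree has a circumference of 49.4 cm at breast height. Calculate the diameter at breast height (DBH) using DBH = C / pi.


DBH = C / pi = 49.4 / 3.141593 = 15.7245 ≈ 15.72 cm

15.72 cm


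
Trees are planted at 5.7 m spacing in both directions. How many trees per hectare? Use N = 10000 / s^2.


N = 10000 / 5.7^2 = 10000 / 32.49 = 307.787 ≈ 308 trees/ha

308 trees/ha


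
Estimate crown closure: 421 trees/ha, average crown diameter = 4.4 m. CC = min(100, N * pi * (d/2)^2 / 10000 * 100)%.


(d/2)^2 = (4.4/2)^2 = 2.2^2 = 4.84
Crown area = 3.141593 * 4.84 = 15.2053 m^2
N * area / 10000 * 100 = 421 * 15.2053 / 10000 * 100 = 64.0143
CC = min(100, 64.0143) = 64.0143 ≈ 64.0%

64.0%


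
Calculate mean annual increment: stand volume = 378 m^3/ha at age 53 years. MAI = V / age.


MAI = 378 / 53 = 7.1321 ≈ 7.13 m^3/ha/yr

7.13 m^3/ha/yr


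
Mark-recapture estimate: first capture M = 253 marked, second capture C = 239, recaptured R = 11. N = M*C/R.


N = M * C / R = 253 * 239 / 11 = 60467 / 11 = 5497

5497 individuals


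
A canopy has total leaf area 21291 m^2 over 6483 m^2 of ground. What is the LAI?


LAI = 21291 / 6483 = 3.2841 ≈ 3.28

3.28


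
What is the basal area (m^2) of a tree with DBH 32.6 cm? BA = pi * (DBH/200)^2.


D/200 = 32.6/200 = 0.163 m
(D/200)^2 = 0.163^2 = 0.026569
BA = 3.141593 * 0.026569 = 0.0834690 ≈ 0.0835 m^2

0.0835 m^2


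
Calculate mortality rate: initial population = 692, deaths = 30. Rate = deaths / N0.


Mortality rate = 30 / 692 = 0.043353 ≈ 0.0434

0.0434


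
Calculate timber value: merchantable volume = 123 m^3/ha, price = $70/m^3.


Value = 123 * 70 = $8610/ha

$8610/ha


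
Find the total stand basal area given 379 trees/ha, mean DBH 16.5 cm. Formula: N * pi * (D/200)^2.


(D/200)^2 = (16.5/200)^2 = 0.0825^2 = 0.00680625
Individual BA = 3.141593 * 0.00680625 = 0.0213825 m^2
Stand BA = 379 * 0.0213825 = 8.10397 ≈ 8.10 m^2/ha

8.10 m^2/ha


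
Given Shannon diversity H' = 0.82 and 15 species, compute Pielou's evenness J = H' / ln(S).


ln(15) = 2.70805
J = H' / ln(S) = 0.82 / 2.70805 = 0.302801 ≈ 0.3028

0.3028


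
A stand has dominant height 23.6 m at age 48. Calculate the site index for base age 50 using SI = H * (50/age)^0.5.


50/48 = 1.04167
(1.04167)^0.5 = 1.02062
SI = 23.6 * 1.02062 = 24.0866 ≈ 24.1 m

24.1 m


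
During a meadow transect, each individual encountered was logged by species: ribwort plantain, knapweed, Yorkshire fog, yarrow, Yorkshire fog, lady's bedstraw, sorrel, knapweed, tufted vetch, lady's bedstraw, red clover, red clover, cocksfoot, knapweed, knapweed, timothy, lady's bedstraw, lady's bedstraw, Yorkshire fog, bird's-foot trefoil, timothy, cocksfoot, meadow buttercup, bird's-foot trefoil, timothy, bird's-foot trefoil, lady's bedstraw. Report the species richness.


Total individuals logged = 27
Distinct species (count of individuals): ribwort plantain (1), knapweed (4), Yorkshire fog (3), yarrow (1), lady's bedstraw (5), sorrel (1), tufted vetch (1), red clover (2), cocksfoot (2), timothy (3), bird's-foot trefoil (3), meadow buttercup (1)
Species richness = number of distinct species = 12

12


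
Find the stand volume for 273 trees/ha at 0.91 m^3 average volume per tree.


V_stand = 273 * 0.91 = 248.43 ≈ 248.4 m^3/ha

248.4 m^3/ha


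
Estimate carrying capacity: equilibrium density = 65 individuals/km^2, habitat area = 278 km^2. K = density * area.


K = 65 * 278 = 18070 individuals

18070 individuals


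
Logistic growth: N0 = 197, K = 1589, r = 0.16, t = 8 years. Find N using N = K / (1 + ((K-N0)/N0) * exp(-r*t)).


(K - N0)/N0 = (1589 - 197)/197 = 1392/197 = 7.06599
r*t = 0.16 * 8 = 1.28; exp(-1.28) = 0.278037
7.06599 * 0.278037 = 1.96461
1 + 1.96461 = 2.96461
N = 1589 / 2.96461 = 535.990 ≈ 536

536


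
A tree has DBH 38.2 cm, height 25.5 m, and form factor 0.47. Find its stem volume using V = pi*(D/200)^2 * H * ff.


(D/200)^2 = (38.2/200)^2 = 0.191^2 = 0.036481
BA = 3.141593 * 0.036481 = 0.114608 m^2
V = 0.114608 * 25.5 * 0.47 = 1.37358 ≈ 1.374 m^3

1.374 m^3


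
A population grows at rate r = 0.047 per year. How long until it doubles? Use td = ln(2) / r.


td = ln(2) / 0.047 = 0.693147 / 0.047 = 14.7478 ≈ 14.7 years

14.7 years


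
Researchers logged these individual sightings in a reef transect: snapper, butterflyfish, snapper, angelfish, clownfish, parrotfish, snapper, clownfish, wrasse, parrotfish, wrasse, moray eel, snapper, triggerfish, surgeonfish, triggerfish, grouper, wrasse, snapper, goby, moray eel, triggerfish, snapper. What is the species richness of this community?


Total individuals logged = 23
Distinct species (count of individuals): snapper (6), butterflyfish (1), angelfish (1), clownfish (2), parrotfish (2), wrasse (3), moray eel (2), triggerfish (3), surgeonfish (1), grouper (1), goby (1)
Species richness = number of distinct species = 11

11


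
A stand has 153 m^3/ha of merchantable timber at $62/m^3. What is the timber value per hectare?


Value = 153 * 62 = $9486/ha

$9486/ha


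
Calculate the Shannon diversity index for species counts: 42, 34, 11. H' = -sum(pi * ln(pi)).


Total N = 42 + 34 + 11 = 87
Per-species terms:
  p = 42/87 = 0.482759; ln(p) = -0.728238; p*ln(p) = 0.482759 * (-0.728238) = -0.351563
  p = 34/87 = 0.390805; ln(p) = -0.939547; p*ln(p) = 0.390805 * (-0.939547) = -0.367180
  p = 11/87 = 0.126437; ln(p) = -2.068011; p*ln(p) = 0.126437 * (-2.068011) = -0.261473
sum(p*ln(p)) = (-0.351563) + (-0.367180) + (-0.261473) = -0.980216
H' = -(-0.980216) = 0.980216 ≈ 0.9802

0.9802


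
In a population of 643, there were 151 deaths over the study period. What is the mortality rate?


Mortality rate = 151 / 643 = 0.234837 ≈ 0.2348

0.2348


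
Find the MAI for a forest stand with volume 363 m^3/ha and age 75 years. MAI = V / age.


MAI = 363 / 75 = 4.84 m^3/ha/yr

4.84 m^3/ha/yr


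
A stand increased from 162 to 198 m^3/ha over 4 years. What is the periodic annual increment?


PAI = (V2 - V1) / period = (198 - 162) / 4 = 36 / 4 = 9.00 m^3/ha/yr

9.00 m^3/ha/yr


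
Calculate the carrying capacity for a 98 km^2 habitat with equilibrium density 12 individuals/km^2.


K = 12 * 98 = 1176 individuals

1176 individuals


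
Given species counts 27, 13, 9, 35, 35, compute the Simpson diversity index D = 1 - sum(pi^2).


Total N = 27 + 13 + 9 + 35 + 35 = 119
Per-species terms:
  p = 27/119 = 0.226891; p^2 = 0.226891^2 = 0.051480
  p = 13/119 = 0.109244; p^2 = 0.109244^2 = 0.011934
  p = 9/119 = 0.075630; p^2 = 0.075630^2 = 0.005720
  p = 35/119 = 0.294118; p^2 = 0.294118^2 = 0.086505
  p = 35/119 = 0.294118; p^2 = 0.294118^2 = 0.086505
sum(p^2) = 0.051480 + 0.011934 + 0.005720 + 0.086505 + 0.086505 = 0.242144
D = 1 - 0.242144 = 0.757856 ≈ 0.7579

0.7579


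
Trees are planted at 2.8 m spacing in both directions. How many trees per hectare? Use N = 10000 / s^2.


N = 10000 / 2.8^2 = 10000 / 7.84 = 1275.51 ≈ 1276 trees/ha

1276 trees/ha


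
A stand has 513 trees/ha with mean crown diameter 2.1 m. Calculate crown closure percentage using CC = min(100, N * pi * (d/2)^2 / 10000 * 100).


(d/2)^2 = (2.1/2)^2 = 1.05^2 = 1.1025
Crown area = 3.141593 * 1.1025 = 3.46361 m^2
N * area / 10000 * 100 = 513 * 3.46361 / 10000 * 100 = 17.7683
CC = min(100, 17.7683) = 17.7683 ≈ 17.8%

17.8%


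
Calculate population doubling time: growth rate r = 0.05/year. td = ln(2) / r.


td = ln(2) / 0.05 = 0.693147 / 0.05 = 13.8629 ≈ 13.9 years

13.9 years


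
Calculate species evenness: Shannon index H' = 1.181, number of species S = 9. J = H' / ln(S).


ln(9) = 2.19722
J = H' / ln(S) = 1.181 / 2.19722 = 0.537497 ≈ 0.5375

0.5375


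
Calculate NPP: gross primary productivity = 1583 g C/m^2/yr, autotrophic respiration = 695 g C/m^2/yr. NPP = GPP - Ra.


NPP = GPP - Ra = 1583 - 695 = 888 g C/m^2/yr

888 g C/m^2/yr


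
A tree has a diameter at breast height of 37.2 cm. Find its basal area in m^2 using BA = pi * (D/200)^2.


D/200 = 37.2/200 = 0.186 m
(D/200)^2 = 0.186^2 = 0.034596
BA = 3.141593 * 0.034596 = 0.108687 ≈ 0.1087 m^2

0.1087 m^2


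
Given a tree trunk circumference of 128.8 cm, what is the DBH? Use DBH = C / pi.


DBH = C / pi = 128.8 / 3.141593 = 40.9983 ≈ 41.00 cm

41.00 cm


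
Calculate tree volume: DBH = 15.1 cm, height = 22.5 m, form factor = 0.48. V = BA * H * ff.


(D/200)^2 = (15.1/200)^2 = 0.0755^2 = 0.00570025
BA = 3.141593 * 0.00570025 = 0.0179079 m^2
V = 0.0179079 * 22.5 * 0.48 = 0.193405 ≈ 0.193 m^3

0.193 m^3


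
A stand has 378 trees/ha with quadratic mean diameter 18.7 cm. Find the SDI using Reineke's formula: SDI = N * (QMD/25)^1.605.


QMD/25 = 18.7/25 = 0.748
(0.748)^1.605 = exp(1.605 * ln(0.748)) = exp(1.605 * (-0.290352)) = exp(-0.466015) = 0.627498
SDI = 378 * 0.627498 = 237.194 ≈ 237

237


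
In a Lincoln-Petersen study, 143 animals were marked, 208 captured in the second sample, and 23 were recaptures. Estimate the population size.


N = M * C / R = 143 * 208 / 23 = 29744 / 23 = 1293.22 ≈ 1293

1293 individuals


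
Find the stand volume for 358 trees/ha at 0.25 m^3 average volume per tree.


V_stand = 358 * 0.25 = 89.5 m^3/ha

89.5 m^3/ha


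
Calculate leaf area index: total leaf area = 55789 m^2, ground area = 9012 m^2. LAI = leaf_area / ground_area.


LAI = 55789 / 9012 = 6.1905 ≈ 6.19

6.19


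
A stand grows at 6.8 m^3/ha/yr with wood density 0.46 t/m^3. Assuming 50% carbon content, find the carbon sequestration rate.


C = 6.8 * 0.46 * 0.5 = 1.564 ≈ 1.56 t C/ha/yr

1.56 t C/ha/yr


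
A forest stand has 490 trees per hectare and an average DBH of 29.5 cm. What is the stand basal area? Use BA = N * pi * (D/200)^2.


(D/200)^2 = (29.5/200)^2 = 0.1475^2 = 0.02175625
Individual BA = 3.141593 * 0.02175625 = 0.0683493 m^2
Stand BA = 490 * 0.0683493 = 33.4912 ≈ 33.49 m^2/ha

33.49 m^2/ha


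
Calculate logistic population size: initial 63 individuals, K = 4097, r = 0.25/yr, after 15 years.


(K - N0)/N0 = (4097 - 63)/63 = 4034/63 = 64.0317
r*t = 0.25 * 15 = 3.75; exp(-3.75) = 0.0235177
64.0317 * 0.0235177 = 1.50588
1 + 1.50588 = 2.50588
N = 4097 / 2.50588 = 1634.95 ≈ 1635

1635


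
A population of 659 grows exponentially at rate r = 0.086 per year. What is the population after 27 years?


r*t = 0.086 * 27 = 2.322
exp(2.322) = 10.1960
N = 659 * 10.1960 = 6719.16 ≈ 6719

6719


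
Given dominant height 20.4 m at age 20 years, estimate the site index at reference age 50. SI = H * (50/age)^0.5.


50/20 = 2.50000
(2.50000)^0.5 = 1.58114
SI = 20.4 * 1.58114 = 32.2553 ≈ 32.3 m

32.3 m


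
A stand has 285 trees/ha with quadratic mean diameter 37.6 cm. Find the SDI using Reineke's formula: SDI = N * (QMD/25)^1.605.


QMD/25 = 37.6/25 = 1.504
(1.504)^1.605 = exp(1.605 * ln(1.504)) = exp(1.605 * 0.408128) = exp(0.655045) = 1.92523
SDI = 285 * 1.92523 = 548.691 ≈ 549

549


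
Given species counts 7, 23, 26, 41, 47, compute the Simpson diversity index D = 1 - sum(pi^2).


Total N = 7 + 23 + 26 + 41 + 47 = 144
Per-species terms:
  p = 7/144 = 0.048611; p^2 = 0.048611^2 = 0.002363
  p = 23/144 = 0.159722; p^2 = 0.159722^2 = 0.025511
  p = 26/144 = 0.180556; p^2 = 0.180556^2 = 0.032600
  p = 41/144 = 0.284722; p^2 = 0.284722^2 = 0.081067
  p = 47/144 = 0.326389; p^2 = 0.326389^2 = 0.106530
sum(p^2) = 0.002363 + 0.025511 + 0.032600 + 0.081067 + 0.106530 = 0.248071
D = 1 - 0.248071 = 0.751929 ≈ 0.7519

0.7519


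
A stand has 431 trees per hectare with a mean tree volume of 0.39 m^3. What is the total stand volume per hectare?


V_stand = 431 * 0.39 = 168.09 ≈ 168.1 m^3/ha

168.1 m^3/ha


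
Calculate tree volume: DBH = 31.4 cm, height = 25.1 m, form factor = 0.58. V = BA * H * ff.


(D/200)^2 = (31.4/200)^2 = 0.157^2 = 0.024649
BA = 3.141593 * 0.024649 = 0.0774371 m^2
V = 0.0774371 * 25.1 * 0.58 = 1.12733 ≈ 1.127 m^3

1.127 m^3


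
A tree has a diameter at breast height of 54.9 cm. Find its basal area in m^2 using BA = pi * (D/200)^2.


D/200 = 54.9/200 = 0.2745 m
(D/200)^2 = 0.2745^2 = 0.07535025
BA = 3.141593 * 0.07535025 = 0.236720 ≈ 0.2367 m^2

0.2367 m^2


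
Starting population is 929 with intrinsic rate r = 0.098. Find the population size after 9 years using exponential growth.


r*t = 0.098 * 9 = 0.882
exp(0.882) = 2.41573
N = 929 * 2.41573 = 2244.21 ≈ 2244

2244


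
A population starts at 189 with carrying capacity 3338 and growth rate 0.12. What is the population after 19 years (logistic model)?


(K - N0)/N0 = (3338 - 189)/189 = 3149/189 = 16.6614
r*t = 0.12 * 19 = 2.28; exp(-2.28) = 0.102284
16.6614 * 0.102284 = 1.70419
1 + 1.70419 = 2.70419
N = 3338 / 2.70419 = 1234.38 ≈ 1234

1234


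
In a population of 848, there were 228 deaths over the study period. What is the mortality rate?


Mortality rate = 228 / 848 = 0.268868 ≈ 0.2689

0.2689


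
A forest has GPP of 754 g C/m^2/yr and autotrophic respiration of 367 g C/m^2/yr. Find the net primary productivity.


NPP = GPP - Ra = 754 - 367 = 387 g C/m^2/yr

387 g C/m^2/yr


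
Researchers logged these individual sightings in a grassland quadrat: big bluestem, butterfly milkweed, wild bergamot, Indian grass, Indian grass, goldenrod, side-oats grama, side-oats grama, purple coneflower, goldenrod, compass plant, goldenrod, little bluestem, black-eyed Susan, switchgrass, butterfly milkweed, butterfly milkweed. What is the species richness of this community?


Total individuals logged = 17
Distinct species (count of individuals): big bluestem (1), butterfly milkweed (3), wild bergamot (1), Indian grass (2), goldenrod (3), side-oats grama (2), purple coneflower (1), compass plant (1), little bluestem (1), black-eyed Susan (1), switchgrass (1)
Species richness = number of distinct species = 11

11


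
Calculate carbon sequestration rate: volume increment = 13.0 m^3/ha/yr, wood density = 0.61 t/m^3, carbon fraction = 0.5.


C = 13.0 * 0.61 * 0.5 = 3.965 ≈ 3.97 t C/ha/yr

3.97 t C/ha/yr


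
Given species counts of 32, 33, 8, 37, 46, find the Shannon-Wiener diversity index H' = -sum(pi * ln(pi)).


Total N = 32 + 33 + 8 + 37 + 46 = 156
Per-species terms:
  p = 32/156 = 0.205128; ln(p) = -1.584121; p*ln(p) = 0.205128 * (-1.584121) = -0.324948
  p = 33/156 = 0.211538; ln(p) = -1.553351; p*ln(p) = 0.211538 * (-1.553351) = -0.328593
  p = 8/156 = 0.051282; ln(p) = -2.970415; p*ln(p) = 0.051282 * (-2.970415) = -0.152329
  p = 37/156 = 0.237179; ln(p) = -1.438940; p*ln(p) = 0.237179 * (-1.438940) = -0.341286
  p = 46/156 = 0.294872; ln(p) = -1.221214; p*ln(p) = 0.294872 * (-1.221214) = -0.360102
sum(p*ln(p)) = (-0.324948) + (-0.328593) + (-0.152329) + (-0.341286) + (-0.360102) = -1.507258
H' = -(-1.507258) = 1.507258 ≈ 1.5073

1.5073
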